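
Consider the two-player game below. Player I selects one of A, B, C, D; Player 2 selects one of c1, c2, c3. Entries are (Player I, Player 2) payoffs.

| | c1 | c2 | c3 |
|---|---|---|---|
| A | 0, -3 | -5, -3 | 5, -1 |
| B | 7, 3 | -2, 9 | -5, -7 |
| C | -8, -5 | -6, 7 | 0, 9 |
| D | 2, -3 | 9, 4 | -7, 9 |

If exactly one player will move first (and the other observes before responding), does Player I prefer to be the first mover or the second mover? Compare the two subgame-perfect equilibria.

If Player I leads: Player 2's best replies are A→c3, B→c2, C→c3, D→c3; Player I's induced payoffs 5, -2, 0, -7; outcome (A, c3), payoffs (5, -1).
If Player 2 leads: Player I's best replies are c1→B, c2→D, c3→A; Player 2's induced payoffs 3, 4, -1; outcome (D, c2), payoffs (9, 4).
Player I gets 5 moving first and 9 moving second, so Player I prefers to move second.

second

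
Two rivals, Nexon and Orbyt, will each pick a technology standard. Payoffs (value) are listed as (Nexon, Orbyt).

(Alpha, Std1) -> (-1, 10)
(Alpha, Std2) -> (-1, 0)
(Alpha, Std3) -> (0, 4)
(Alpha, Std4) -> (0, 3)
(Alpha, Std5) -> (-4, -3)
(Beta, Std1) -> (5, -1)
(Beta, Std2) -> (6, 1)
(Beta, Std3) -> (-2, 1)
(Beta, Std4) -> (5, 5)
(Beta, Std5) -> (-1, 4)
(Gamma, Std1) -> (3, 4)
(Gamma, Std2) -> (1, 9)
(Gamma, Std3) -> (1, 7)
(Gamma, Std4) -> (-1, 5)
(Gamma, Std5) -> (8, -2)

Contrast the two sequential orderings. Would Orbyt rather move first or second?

first

If Nexon leads: Orbyt's best replies are Alpha→Std1, Beta→Std4, Gamma→Std2; Nexon's induced payoffs -1, 5, 1; outcome (Beta, Std4), payoffs (5, 5).
If Orbyt leads: Nexon's best replies are Std1→Beta, Std2→Beta, Std3→Gamma, Std4→Beta, Std5→Gamma; Orbyt's induced payoffs -1, 1, 7, 5, -2; outcome (Gamma, Std3), payoffs (1, 7).
Orbyt gets 7 moving first and 5 moving second, so Orbyt prefers to move first.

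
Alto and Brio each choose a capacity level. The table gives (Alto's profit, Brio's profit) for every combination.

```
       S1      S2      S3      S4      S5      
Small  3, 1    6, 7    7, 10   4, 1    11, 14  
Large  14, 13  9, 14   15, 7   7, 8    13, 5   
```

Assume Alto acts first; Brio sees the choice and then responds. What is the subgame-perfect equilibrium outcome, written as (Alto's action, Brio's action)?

Solve by backward induction (Alto leads).
- Small: BR = S5, leader payoff 11.
- Large: BR = S2, leader payoff 9.
Maximizing over 11, 9, Alto chooses Small. Subgame-perfect outcome: (Small, S5) with payoffs (11, 14).

(Small, S5)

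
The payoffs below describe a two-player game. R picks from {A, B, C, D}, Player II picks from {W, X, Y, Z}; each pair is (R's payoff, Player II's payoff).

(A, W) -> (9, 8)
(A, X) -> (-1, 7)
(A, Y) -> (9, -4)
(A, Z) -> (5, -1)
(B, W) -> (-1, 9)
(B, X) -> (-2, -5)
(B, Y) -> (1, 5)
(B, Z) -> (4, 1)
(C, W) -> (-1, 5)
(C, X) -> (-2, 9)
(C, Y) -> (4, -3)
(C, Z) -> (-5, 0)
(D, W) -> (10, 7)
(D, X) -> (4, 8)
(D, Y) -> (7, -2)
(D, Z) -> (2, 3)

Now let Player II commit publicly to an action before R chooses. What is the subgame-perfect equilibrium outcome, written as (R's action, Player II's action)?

(D, X)

Work backward from R's decision.
- W → R plays D (best of 9, -1, -1, 10); Player II gets 7.
- X → R plays D (best of -1, -2, -2, 4); Player II gets 8.
- Y → R plays A (best of 9, 1, 4, 7); Player II gets -4.
- Z → R plays A (best of 5, 4, -5, 2); Player II gets -1.
Among 7, 8, -4, -1, the best is 8 at X. Subgame-perfect outcome: (D, X) with payoffs (4, 8).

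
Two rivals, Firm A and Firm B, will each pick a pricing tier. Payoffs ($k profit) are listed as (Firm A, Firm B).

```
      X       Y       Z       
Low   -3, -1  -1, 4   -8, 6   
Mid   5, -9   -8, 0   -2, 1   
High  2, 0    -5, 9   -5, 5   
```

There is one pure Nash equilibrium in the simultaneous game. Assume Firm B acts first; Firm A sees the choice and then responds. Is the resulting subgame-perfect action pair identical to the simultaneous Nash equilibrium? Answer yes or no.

no

Backward induction with Firm B moving first.
- X: BR = Mid, leader payoff -9.
- Y: BR = Low, leader payoff 4.
- Z: BR = Mid, leader payoff 1.
Among -9, 4, 1, the best is 4 at Y. Subgame-perfect outcome: (Low, Y) with payoffs (-1, 4).
Under simultaneous play:
Firm A's best replies: X→Mid; Y→Low; Z→Mid.
Firm B's best replies: Low→Z; Mid→Z; High→Y.
The unique mutual best reply is (Mid, Z), giving (-2, 1).
Sequential outcome (Low, Y) differs from the Nash profile (Mid, Z).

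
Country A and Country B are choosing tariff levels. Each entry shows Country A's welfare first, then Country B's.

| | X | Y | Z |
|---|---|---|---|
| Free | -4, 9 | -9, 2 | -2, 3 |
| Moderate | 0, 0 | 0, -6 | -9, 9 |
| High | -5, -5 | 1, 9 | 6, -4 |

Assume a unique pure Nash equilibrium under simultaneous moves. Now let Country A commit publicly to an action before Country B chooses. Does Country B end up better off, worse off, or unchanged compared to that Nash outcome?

Work backward from Country B's decision.
- Free: Country B compares 9, 2, 3 and picks X; Country A would get -4.
- Moderate: Country B compares 0, -6, 9 and picks Z; Country A would get -9.
- High: Country B compares -5, 9, -4 and picks Y; Country A would get 1.
Country A's induced payoffs are -4, -9, 1, so Country A commits to High. Subgame-perfect outcome: (High, Y) with payoffs (1, 9).
Under simultaneous play:
Country A's best replies: X→Moderate; Y→High; Z→High.
Country B's best replies: Free→X; Moderate→Z; High→Y.
The unique mutual best reply is (High, Y), giving (1, 9).
Country B earns 9 sequentially versus 9 at the Nash outcome: unchanged.

unchanged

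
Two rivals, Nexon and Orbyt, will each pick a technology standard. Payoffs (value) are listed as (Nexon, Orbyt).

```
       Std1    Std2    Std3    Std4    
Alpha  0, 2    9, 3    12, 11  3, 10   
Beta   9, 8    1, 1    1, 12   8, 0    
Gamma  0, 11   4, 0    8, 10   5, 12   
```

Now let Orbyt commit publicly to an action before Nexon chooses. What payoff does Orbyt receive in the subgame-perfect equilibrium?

Nexon best-responds to each possible Orbyt move:
- Std1 → Nexon plays Beta (best of 0, 9, 0); Orbyt gets 8.
- Std2 → Nexon plays Alpha (best of 9, 1, 4); Orbyt gets 3.
- Std3 → Nexon plays Alpha (best of 12, 1, 8); Orbyt gets 11.
- Std4 → Nexon plays Beta (best of 3, 8, 5); Orbyt gets 0.
Among 8, 3, 11, 0, the best is 11 at Std3. Subgame-perfect outcome: (Alpha, Std3) with payoffs (12, 11).

11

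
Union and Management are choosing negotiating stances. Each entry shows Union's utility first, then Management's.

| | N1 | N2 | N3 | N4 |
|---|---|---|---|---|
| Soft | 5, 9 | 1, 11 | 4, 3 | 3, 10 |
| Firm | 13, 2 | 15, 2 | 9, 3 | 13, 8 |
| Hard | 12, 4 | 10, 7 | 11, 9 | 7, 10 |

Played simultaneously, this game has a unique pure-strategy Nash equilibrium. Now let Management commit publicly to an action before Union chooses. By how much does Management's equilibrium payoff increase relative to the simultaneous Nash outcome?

1

Union best-responds to each possible Management move:
- N1: Union compares 5, 13, 12 and picks Firm; Management would get 2.
- N2: Union compares 1, 15, 10 and picks Firm; Management would get 2.
- N3: Union compares 4, 9, 11 and picks Hard; Management would get 9.
- N4: Union compares 3, 13, 7 and picks Firm; Management would get 8.
Maximizing over 2, 2, 9, 8, Management chooses N3. Subgame-perfect outcome: (Hard, N3) with payoffs (11, 9).
Now find the simultaneous Nash equilibrium.
Union's best replies: N1→Firm; N2→Firm; N3→Hard; N4→Firm.
Management's best replies: Soft→N2; Firm→N4; Hard→N4.
The unique mutual best reply is (Firm, N4), giving (13, 8).
Management's commitment gain: 9 − 8 = 1.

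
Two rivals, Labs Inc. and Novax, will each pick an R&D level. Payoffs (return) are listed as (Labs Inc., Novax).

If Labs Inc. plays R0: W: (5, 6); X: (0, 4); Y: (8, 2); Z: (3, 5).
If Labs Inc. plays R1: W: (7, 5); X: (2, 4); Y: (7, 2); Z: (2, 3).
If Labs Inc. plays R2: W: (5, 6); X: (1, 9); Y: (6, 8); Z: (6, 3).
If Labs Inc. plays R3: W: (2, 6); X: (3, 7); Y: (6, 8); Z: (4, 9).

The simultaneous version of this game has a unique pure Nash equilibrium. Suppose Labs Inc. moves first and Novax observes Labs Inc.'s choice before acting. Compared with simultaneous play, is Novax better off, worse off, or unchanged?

unchanged

Solve by backward induction (Labs Inc. leads).
- R0: BR = W, leader payoff 5.
- R1: BR = W, leader payoff 7.
- R2: BR = X, leader payoff 1.
- R3: BR = Z, leader payoff 4.
Labs Inc.'s induced payoffs are 5, 7, 1, 4, so Labs Inc. commits to R1. Subgame-perfect outcome: (R1, W) with payoffs (7, 5).
For the simultaneous game, intersect best replies.
Labs Inc.'s best replies: W→R1; X→R3; Y→R0; Z→R2.
Novax's best replies: R0→W; R1→W; R2→X; R3→Z.
Only (R1, W) has each player best-responding; Nash payoffs (7, 5).
Novax earns 5 sequentially versus 5 at the Nash outcome: unchanged.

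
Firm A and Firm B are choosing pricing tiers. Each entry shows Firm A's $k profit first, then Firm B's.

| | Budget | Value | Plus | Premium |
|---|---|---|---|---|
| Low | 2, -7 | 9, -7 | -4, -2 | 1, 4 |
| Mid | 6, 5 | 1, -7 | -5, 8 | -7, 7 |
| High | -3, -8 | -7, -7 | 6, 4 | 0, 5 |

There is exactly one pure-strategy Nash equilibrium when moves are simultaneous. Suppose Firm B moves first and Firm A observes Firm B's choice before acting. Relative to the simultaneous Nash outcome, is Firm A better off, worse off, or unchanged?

better off

Backward induction with Firm B moving first.
- Budget → Firm A plays Mid (best of 2, 6, -3); Firm B gets 5.
- Value → Firm A plays Low (best of 9, 1, -7); Firm B gets -7.
- Plus → Firm A plays High (best of -4, -5, 6); Firm B gets 4.
- Premium → Firm A plays Low (best of 1, -7, 0); Firm B gets 4.
Maximizing over 5, -7, 4, 4, Firm B chooses Budget. Subgame-perfect outcome: (Mid, Budget) with payoffs (6, 5).
Under simultaneous play:
Firm A's best replies: Budget→Mid; Value→Low; Plus→High; Premium→Low.
Firm B's best replies: Low→Premium; Mid→Plus; High→Premium.
Only (Low, Premium) has each player best-responding; Nash payoffs (1, 4).
Firm A earns 6 sequentially versus 1 at the Nash outcome: better off.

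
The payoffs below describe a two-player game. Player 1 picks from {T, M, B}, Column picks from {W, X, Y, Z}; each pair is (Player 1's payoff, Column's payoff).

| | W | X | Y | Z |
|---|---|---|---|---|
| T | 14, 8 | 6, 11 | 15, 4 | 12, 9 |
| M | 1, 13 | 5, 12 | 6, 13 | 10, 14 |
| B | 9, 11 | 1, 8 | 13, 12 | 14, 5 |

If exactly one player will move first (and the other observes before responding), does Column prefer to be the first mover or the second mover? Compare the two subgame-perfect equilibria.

If Player 1 leads: Column's best replies are T→X, M→Z, B→Y; Player 1's induced payoffs 6, 10, 13; outcome (B, Y), payoffs (13, 12).
If Column leads: Player 1's best replies are W→T, X→T, Y→T, Z→B; Column's induced payoffs 8, 11, 4, 5; outcome (T, X), payoffs (6, 11).
Column gets 11 moving first and 12 moving second, so Column prefers to move second.

second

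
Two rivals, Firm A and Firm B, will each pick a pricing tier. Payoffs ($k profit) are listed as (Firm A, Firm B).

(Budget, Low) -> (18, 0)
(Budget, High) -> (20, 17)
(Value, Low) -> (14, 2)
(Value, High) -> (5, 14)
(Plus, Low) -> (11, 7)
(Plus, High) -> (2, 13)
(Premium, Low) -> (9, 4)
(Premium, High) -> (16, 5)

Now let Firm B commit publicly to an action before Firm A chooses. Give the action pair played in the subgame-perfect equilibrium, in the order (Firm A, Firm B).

Work backward from Firm A's decision.
- Low: BR = Budget, leader payoff 0.
- High: BR = Budget, leader payoff 17.
Maximizing over 0, 17, Firm B chooses High. Subgame-perfect outcome: (Budget, High) with payoffs (20, 17).

(Budget, High)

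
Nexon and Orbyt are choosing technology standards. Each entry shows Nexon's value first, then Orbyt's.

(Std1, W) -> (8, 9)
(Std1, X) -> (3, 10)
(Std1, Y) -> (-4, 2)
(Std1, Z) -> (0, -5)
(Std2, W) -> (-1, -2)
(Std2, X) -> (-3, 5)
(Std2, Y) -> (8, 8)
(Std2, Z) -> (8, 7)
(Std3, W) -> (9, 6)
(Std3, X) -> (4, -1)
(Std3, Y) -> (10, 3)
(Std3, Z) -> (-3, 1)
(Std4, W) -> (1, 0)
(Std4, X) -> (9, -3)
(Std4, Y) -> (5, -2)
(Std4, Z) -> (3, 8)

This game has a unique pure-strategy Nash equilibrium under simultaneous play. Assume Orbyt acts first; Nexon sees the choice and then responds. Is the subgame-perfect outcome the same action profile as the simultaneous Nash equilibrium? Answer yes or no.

no

Solve by backward induction (Orbyt leads).
- W → Nexon plays Std3 (best of 8, -1, 9, 1); Orbyt gets 6.
- X → Nexon plays Std4 (best of 3, -3, 4, 9); Orbyt gets -3.
- Y → Nexon plays Std3 (best of -4, 8, 10, 5); Orbyt gets 3.
- Z → Nexon plays Std2 (best of 0, 8, -3, 3); Orbyt gets 7.
Maximizing over 6, -3, 3, 7, Orbyt chooses Z. Subgame-perfect outcome: (Std2, Z) with payoffs (8, 7).
Under simultaneous play:
Nexon's best replies: W→Std3; X→Std4; Y→Std3; Z→Std2.
Orbyt's best replies: Std1→X; Std2→Y; Std3→W; Std4→Z.
The unique mutual best reply is (Std3, W), giving (9, 6).
Sequential outcome (Std2, Z) differs from the Nash profile (Std3, W).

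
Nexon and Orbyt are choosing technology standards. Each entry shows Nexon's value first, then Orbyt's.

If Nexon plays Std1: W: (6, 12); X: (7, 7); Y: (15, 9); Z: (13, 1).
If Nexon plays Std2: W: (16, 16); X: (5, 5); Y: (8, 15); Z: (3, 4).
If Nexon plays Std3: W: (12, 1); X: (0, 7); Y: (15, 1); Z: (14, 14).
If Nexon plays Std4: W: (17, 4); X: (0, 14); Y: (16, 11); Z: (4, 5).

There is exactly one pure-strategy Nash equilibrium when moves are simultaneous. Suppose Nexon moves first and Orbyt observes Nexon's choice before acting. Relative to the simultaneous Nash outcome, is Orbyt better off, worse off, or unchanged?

Orbyt best-responds to each possible Nexon move:
- Std1: BR = W, leader payoff 6.
- Std2: BR = W, leader payoff 16.
- Std3: BR = Z, leader payoff 14.
- Std4: BR = X, leader payoff 0.
Maximizing over 6, 16, 14, 0, Nexon chooses Std2. Subgame-perfect outcome: (Std2, W) with payoffs (16, 16).
Now find the simultaneous Nash equilibrium.
Nexon's best replies: W→Std4; X→Std1; Y→Std4; Z→Std3.
Orbyt's best replies: Std1→W; Std2→W; Std3→Z; Std4→X.
Only (Std3, Z) has each player best-responding; Nash payoffs (14, 14).
Orbyt earns 16 sequentially versus 14 at the Nash outcome: better off.

better off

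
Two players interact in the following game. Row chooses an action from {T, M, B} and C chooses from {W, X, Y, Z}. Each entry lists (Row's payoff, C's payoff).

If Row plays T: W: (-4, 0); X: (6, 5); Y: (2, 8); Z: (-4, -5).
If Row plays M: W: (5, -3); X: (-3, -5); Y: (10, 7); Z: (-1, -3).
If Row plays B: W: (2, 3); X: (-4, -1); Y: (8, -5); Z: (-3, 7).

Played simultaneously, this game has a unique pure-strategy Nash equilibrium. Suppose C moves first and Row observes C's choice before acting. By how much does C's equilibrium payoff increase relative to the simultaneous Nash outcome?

Solve by backward induction (C leads).
- W: Row compares -4, 5, 2 and picks M; C would get -3.
- X: Row compares 6, -3, -4 and picks T; C would get 5.
- Y: Row compares 2, 10, 8 and picks M; C would get 7.
- Z: Row compares -4, -1, -3 and picks M; C would get -3.
Maximizing over -3, 5, 7, -3, C chooses Y. Subgame-perfect outcome: (M, Y) with payoffs (10, 7).
Under simultaneous play:
Row's best replies: W→M; X→T; Y→M; Z→M.
C's best replies: T→Y; M→Y; B→Z.
The unique mutual best reply is (M, Y), giving (10, 7).
C's commitment gain: 7 − 7 = 0.

0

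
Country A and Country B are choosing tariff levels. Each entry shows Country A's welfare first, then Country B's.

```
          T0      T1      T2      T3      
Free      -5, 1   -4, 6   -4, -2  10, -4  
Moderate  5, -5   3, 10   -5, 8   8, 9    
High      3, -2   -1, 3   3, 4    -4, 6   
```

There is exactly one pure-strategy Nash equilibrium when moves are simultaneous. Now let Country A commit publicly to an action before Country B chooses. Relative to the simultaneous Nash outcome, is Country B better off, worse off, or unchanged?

unchanged

Work backward from Country B's decision.
- Free → Country B plays T1 (best of 1, 6, -2, -4); Country A gets -4.
- Moderate → Country B plays T1 (best of -5, 10, 8, 9); Country A gets 3.
- High → Country B plays T3 (best of -2, 3, 4, 6); Country A gets -4.
Maximizing over -4, 3, -4, Country A chooses Moderate. Subgame-perfect outcome: (Moderate, T1) with payoffs (3, 10).
Under simultaneous play:
Country A's best replies: T0→Moderate; T1→Moderate; T2→High; T3→Free.
Country B's best replies: Free→T1; Moderate→T1; High→T3.
Only (Moderate, T1) has each player best-responding; Nash payoffs (3, 10).
Country B earns 10 sequentially versus 10 at the Nash outcome: unchanged.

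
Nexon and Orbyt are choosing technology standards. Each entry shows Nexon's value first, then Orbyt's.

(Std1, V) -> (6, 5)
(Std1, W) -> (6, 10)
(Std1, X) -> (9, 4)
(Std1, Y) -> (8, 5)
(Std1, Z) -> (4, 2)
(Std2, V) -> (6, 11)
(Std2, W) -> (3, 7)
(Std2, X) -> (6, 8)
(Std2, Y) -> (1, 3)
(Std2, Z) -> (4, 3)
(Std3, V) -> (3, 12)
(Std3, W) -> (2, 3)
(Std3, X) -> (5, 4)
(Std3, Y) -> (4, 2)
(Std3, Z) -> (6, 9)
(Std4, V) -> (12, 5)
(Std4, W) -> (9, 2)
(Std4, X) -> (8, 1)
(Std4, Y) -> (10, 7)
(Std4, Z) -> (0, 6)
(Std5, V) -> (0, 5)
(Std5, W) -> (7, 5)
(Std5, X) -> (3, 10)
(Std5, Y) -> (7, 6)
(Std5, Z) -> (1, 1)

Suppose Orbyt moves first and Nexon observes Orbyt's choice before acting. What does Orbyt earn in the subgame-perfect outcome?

Solve by backward induction (Orbyt leads).
- V: Nexon compares 6, 6, 3, 12, 0 and picks Std4; Orbyt would get 5.
- W: Nexon compares 6, 3, 2, 9, 7 and picks Std4; Orbyt would get 2.
- X: Nexon compares 9, 6, 5, 8, 3 and picks Std1; Orbyt would get 4.
- Y: Nexon compares 8, 1, 4, 10, 7 and picks Std4; Orbyt would get 7.
- Z: Nexon compares 4, 4, 6, 0, 1 and picks Std3; Orbyt would get 9.
Among 5, 2, 4, 7, 9, the best is 9 at Z. Subgame-perfect outcome: (Std3, Z) with payoffs (6, 9).

9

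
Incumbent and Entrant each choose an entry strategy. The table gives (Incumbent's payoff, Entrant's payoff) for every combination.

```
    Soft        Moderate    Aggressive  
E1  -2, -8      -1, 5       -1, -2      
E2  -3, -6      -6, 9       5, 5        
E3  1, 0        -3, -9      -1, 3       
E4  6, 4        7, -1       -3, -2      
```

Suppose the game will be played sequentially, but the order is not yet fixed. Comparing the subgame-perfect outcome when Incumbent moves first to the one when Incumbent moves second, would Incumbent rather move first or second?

If Incumbent leads: Entrant's best replies are E1→Moderate, E2→Moderate, E3→Aggressive, E4→Soft; Incumbent's induced payoffs -1, -6, -1, 6; outcome (E4, Soft), payoffs (6, 4).
If Entrant leads: Incumbent's best replies are Soft→E4, Moderate→E4, Aggressive→E2; Entrant's induced payoffs 4, -1, 5; outcome (E2, Aggressive), payoffs (5, 5).
Incumbent gets 6 moving first and 5 moving second, so Incumbent prefers to move first.

first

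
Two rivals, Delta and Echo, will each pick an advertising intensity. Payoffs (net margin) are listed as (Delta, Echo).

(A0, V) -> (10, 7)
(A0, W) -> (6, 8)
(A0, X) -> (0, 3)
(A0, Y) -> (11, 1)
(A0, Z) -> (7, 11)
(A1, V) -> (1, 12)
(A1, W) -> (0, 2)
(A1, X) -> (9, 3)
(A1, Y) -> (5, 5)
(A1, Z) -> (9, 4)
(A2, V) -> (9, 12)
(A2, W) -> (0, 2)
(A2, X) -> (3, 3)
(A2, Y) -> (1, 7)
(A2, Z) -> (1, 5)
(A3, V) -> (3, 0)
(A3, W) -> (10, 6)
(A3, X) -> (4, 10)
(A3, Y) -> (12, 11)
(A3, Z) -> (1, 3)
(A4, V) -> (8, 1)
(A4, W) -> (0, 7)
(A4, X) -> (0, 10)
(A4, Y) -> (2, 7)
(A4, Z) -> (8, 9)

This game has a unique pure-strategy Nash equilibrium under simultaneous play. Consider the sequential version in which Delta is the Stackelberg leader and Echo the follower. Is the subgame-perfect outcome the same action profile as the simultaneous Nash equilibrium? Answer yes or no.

Backward induction with Delta moving first.
- A0 → Echo plays Z (best of 7, 8, 3, 1, 11); Delta gets 7.
- A1 → Echo plays V (best of 12, 2, 3, 5, 4); Delta gets 1.
- A2 → Echo plays V (best of 12, 2, 3, 7, 5); Delta gets 9.
- A3 → Echo plays Y (best of 0, 6, 10, 11, 3); Delta gets 12.
- A4 → Echo plays X (best of 1, 7, 10, 7, 9); Delta gets 0.
Maximizing over 7, 1, 9, 12, 0, Delta chooses A3. Subgame-perfect outcome: (A3, Y) with payoffs (12, 11).
Under simultaneous play:
Delta's best replies: V→A0; W→A3; X→A1; Y→A3; Z→A1.
Echo's best replies: A0→Z; A1→V; A2→V; A3→Y; A4→X.
The unique mutual best reply is (A3, Y), giving (12, 11).
Sequential outcome (A3, Y) coincides with the Nash profile (A3, Y).

yes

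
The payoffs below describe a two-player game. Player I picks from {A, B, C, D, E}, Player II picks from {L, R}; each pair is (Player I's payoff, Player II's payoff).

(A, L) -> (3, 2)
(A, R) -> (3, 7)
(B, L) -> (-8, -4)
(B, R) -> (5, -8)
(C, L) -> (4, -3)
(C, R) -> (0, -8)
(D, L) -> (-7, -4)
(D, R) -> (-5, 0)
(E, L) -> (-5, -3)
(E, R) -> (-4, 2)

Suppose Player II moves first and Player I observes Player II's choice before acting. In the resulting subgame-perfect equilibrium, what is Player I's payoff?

Solve by backward induction (Player II leads).
- L → Player I plays C (best of 3, -8, 4, -7, -5); Player II gets -3.
- R → Player I plays B (best of 3, 5, 0, -5, -4); Player II gets -8.
Player II's induced payoffs are -3, -8, so Player II commits to L. Subgame-perfect outcome: (C, L) with payoffs (4, -3).

4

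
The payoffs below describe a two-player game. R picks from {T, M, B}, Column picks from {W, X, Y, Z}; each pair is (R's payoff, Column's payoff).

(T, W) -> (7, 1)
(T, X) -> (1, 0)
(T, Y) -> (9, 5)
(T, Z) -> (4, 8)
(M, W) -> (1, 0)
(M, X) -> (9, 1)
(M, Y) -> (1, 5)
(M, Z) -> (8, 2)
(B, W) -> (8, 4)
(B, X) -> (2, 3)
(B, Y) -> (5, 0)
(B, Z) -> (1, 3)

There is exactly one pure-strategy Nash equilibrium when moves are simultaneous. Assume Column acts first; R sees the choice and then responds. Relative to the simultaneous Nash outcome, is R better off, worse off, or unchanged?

R best-responds to each possible Column move:
- W → R plays B (best of 7, 1, 8); Column gets 4.
- X → R plays M (best of 1, 9, 2); Column gets 1.
- Y → R plays T (best of 9, 1, 5); Column gets 5.
- Z → R plays M (best of 4, 8, 1); Column gets 2.
Among 4, 1, 5, 2, the best is 5 at Y. Subgame-perfect outcome: (T, Y) with payoffs (9, 5).
For the simultaneous game, intersect best replies.
R's best replies: W→B; X→M; Y→T; Z→M.
Column's best replies: T→Z; M→Y; B→W.
Only (B, W) has each player best-responding; Nash payoffs (8, 4).
R earns 9 sequentially versus 8 at the Nash outcome: better off.

better off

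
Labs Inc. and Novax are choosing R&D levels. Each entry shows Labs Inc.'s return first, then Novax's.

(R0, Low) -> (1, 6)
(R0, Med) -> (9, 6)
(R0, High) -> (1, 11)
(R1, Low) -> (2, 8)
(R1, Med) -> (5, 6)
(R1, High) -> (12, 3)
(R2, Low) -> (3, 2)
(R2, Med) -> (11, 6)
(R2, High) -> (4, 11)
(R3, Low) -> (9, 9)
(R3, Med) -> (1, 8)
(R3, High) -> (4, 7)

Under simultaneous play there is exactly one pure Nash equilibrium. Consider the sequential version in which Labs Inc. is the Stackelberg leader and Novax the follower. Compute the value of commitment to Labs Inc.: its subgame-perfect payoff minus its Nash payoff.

Solve by backward induction (Labs Inc. leads).
- R0: Novax compares 6, 6, 11 and picks High; Labs Inc. would get 1.
- R1: Novax compares 8, 6, 3 and picks Low; Labs Inc. would get 2.
- R2: Novax compares 2, 6, 11 and picks High; Labs Inc. would get 4.
- R3: Novax compares 9, 8, 7 and picks Low; Labs Inc. would get 9.
Among 1, 2, 4, 9, the best is 9 at R3. Subgame-perfect outcome: (R3, Low) with payoffs (9, 9).
For the simultaneous game, intersect best replies.
Labs Inc.'s best replies: Low→R3; Med→R2; High→R1.
Novax's best replies: R0→High; R1→Low; R2→High; R3→Low.
Only (R3, Low) has each player best-responding; Nash payoffs (9, 9).
Labs Inc.'s commitment gain: 9 − 9 = 0.

0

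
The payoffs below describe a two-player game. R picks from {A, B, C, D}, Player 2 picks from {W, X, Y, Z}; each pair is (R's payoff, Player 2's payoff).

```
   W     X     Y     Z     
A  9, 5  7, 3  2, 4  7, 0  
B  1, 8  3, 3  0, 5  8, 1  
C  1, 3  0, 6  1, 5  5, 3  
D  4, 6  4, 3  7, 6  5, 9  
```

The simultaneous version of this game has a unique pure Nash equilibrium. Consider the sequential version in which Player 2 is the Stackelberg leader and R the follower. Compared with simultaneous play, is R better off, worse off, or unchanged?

Work backward from R's decision.
- W: R compares 9, 1, 1, 4 and picks A; Player 2 would get 5.
- X: R compares 7, 3, 0, 4 and picks A; Player 2 would get 3.
- Y: R compares 2, 0, 1, 7 and picks D; Player 2 would get 6.
- Z: R compares 7, 8, 5, 5 and picks B; Player 2 would get 1.
Maximizing over 5, 3, 6, 1, Player 2 chooses Y. Subgame-perfect outcome: (D, Y) with payoffs (7, 6).
Now find the simultaneous Nash equilibrium.
R's best replies: W→A; X→A; Y→D; Z→B.
Player 2's best replies: A→W; B→W; C→X; D→Z.
The unique mutual best reply is (A, W), giving (9, 5).
R earns 7 sequentially versus 9 at the Nash outcome: worse off.

worse off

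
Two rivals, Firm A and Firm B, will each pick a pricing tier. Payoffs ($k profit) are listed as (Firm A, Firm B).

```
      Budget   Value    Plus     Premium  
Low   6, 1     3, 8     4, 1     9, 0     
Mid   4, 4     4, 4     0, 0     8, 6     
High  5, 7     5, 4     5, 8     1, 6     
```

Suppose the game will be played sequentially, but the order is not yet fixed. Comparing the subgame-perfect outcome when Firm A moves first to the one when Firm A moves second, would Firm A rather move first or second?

If Firm A leads: Firm B's best replies are Low→Value, Mid→Premium, High→Plus; Firm A's induced payoffs 3, 8, 5; outcome (Mid, Premium), payoffs (8, 6).
If Firm B leads: Firm A's best replies are Budget→Low, Value→High, Plus→High, Premium→Low; Firm B's induced payoffs 1, 4, 8, 0; outcome (High, Plus), payoffs (5, 8).
Firm A gets 8 moving first and 5 moving second, so Firm A prefers to move first.

first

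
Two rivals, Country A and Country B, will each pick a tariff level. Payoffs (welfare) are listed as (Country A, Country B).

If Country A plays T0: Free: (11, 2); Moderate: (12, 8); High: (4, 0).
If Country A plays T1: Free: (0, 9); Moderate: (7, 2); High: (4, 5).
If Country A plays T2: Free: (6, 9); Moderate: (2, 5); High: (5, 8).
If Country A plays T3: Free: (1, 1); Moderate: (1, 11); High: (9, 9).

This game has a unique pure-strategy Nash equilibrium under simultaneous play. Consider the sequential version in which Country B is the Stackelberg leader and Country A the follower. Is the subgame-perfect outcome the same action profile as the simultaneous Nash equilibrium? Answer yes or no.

no

Country A best-responds to each possible Country B move:
- Free: BR = T0, leader payoff 2.
- Moderate: BR = T0, leader payoff 8.
- High: BR = T3, leader payoff 9.
Among 2, 8, 9, the best is 9 at High. Subgame-perfect outcome: (T3, High) with payoffs (9, 9).
Now find the simultaneous Nash equilibrium.
Country A's best replies: Free→T0; Moderate→T0; High→T3.
Country B's best replies: T0→Moderate; T1→Free; T2→Free; T3→Moderate.
The unique mutual best reply is (T0, Moderate), giving (12, 8).
Sequential outcome (T3, High) differs from the Nash profile (T0, Moderate).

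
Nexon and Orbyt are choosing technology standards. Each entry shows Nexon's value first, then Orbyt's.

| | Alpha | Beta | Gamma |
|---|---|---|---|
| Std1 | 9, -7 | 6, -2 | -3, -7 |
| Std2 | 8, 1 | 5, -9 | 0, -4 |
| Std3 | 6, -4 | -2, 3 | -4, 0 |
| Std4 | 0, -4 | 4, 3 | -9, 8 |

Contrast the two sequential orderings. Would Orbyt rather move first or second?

If Nexon leads: Orbyt's best replies are Std1→Beta, Std2→Alpha, Std3→Beta, Std4→Gamma; Nexon's induced payoffs 6, 8, -2, -9; outcome (Std2, Alpha), payoffs (8, 1).
If Orbyt leads: Nexon's best replies are Alpha→Std1, Beta→Std1, Gamma→Std2; Orbyt's induced payoffs -7, -2, -4; outcome (Std1, Beta), payoffs (6, -2).
Orbyt gets -2 moving first and 1 moving second, so Orbyt prefers to move second.

second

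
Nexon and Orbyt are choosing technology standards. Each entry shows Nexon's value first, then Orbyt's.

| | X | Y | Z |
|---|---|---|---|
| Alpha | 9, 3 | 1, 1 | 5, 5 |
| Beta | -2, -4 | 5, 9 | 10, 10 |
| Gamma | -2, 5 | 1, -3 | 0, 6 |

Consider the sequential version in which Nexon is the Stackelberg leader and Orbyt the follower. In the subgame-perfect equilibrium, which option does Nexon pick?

Beta

Solve by backward induction (Nexon leads).
- Alpha: BR = Z, leader payoff 5.
- Beta: BR = Z, leader payoff 10.
- Gamma: BR = Z, leader payoff 0.
Maximizing over 5, 10, 0, Nexon chooses Beta. Subgame-perfect outcome: (Beta, Z) with payoffs (10, 10).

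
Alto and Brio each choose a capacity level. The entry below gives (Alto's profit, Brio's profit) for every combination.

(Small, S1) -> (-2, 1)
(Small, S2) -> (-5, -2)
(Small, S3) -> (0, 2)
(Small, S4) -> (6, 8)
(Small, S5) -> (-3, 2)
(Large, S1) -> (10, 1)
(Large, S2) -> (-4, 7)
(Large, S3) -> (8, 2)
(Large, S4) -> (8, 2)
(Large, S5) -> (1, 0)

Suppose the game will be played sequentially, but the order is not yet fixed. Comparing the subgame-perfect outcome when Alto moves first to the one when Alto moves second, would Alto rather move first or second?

If Alto leads: Brio's best replies are Small→S4, Large→S2; Alto's induced payoffs 6, -4; outcome (Small, S4), payoffs (6, 8).
If Brio leads: Alto's best replies are S1→Large, S2→Large, S3→Large, S4→Large, S5→Large; Brio's induced payoffs 1, 7, 2, 2, 0; outcome (Large, S2), payoffs (-4, 7).
Alto gets 6 moving first and -4 moving second, so Alto prefers to move first.

first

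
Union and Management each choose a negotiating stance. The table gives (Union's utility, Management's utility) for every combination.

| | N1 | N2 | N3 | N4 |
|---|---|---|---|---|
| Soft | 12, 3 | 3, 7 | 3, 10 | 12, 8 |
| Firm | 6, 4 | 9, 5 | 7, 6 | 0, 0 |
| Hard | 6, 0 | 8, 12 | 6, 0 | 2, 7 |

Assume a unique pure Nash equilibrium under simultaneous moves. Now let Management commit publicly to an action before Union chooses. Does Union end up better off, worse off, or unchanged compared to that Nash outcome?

better off

Union best-responds to each possible Management move:
- N1: BR = Soft, leader payoff 3.
- N2: BR = Firm, leader payoff 5.
- N3: BR = Firm, leader payoff 6.
- N4: BR = Soft, leader payoff 8.
Among 3, 5, 6, 8, the best is 8 at N4. Subgame-perfect outcome: (Soft, N4) with payoffs (12, 8).
Now find the simultaneous Nash equilibrium.
Union's best replies: N1→Soft; N2→Firm; N3→Firm; N4→Soft.
Management's best replies: Soft→N3; Firm→N3; Hard→N2.
The unique mutual best reply is (Firm, N3), giving (7, 6).
Union earns 12 sequentially versus 7 at the Nash outcome: better off.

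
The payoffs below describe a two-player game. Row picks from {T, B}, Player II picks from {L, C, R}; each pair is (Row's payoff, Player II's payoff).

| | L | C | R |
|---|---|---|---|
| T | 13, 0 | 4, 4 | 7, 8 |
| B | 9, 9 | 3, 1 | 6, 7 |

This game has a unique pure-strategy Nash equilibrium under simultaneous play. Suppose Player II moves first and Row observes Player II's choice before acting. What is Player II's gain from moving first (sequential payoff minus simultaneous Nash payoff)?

0

Work backward from Row's decision.
- L → Row plays T (best of 13, 9); Player II gets 0.
- C → Row plays T (best of 4, 3); Player II gets 4.
- R → Row plays T (best of 7, 6); Player II gets 8.
Maximizing over 0, 4, 8, Player II chooses R. Subgame-perfect outcome: (T, R) with payoffs (7, 8).
For the simultaneous game, intersect best replies.
Row's best replies: L→T; C→T; R→T.
Player II's best replies: T→R; B→L.
Only (T, R) has each player best-responding; Nash payoffs (7, 8).
Player II's commitment gain: 8 − 8 = 0.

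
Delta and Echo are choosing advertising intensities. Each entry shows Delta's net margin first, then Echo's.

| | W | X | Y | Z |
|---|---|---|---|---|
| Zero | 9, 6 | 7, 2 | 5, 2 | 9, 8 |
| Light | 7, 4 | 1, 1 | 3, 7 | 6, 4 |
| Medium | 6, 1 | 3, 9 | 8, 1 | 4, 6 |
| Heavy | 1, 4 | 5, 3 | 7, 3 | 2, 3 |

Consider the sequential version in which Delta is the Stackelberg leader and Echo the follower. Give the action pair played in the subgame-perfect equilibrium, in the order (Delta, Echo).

Solve by backward induction (Delta leads).
- Zero: Echo compares 6, 2, 2, 8 and picks Z; Delta would get 9.
- Light: Echo compares 4, 1, 7, 4 and picks Y; Delta would get 3.
- Medium: Echo compares 1, 9, 1, 6 and picks X; Delta would get 3.
- Heavy: Echo compares 4, 3, 3, 3 and picks W; Delta would get 1.
Delta's induced payoffs are 9, 3, 3, 1, so Delta commits to Zero. Subgame-perfect outcome: (Zero, Z) with payoffs (9, 8).

(Zero, Z)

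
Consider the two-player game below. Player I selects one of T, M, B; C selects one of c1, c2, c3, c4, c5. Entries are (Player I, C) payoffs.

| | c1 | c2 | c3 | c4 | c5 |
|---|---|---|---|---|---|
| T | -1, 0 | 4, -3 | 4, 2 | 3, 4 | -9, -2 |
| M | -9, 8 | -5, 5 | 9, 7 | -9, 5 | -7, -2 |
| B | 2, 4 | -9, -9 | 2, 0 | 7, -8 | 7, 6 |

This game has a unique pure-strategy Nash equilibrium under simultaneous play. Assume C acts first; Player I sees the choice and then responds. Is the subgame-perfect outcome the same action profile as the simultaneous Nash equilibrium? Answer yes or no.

Player I best-responds to each possible C move:
- c1: Player I compares -1, -9, 2 and picks B; C would get 4.
- c2: Player I compares 4, -5, -9 and picks T; C would get -3.
- c3: Player I compares 4, 9, 2 and picks M; C would get 7.
- c4: Player I compares 3, -9, 7 and picks B; C would get -8.
- c5: Player I compares -9, -7, 7 and picks B; C would get 6.
Among 4, -3, 7, -8, 6, the best is 7 at c3. Subgame-perfect outcome: (M, c3) with payoffs (9, 7).
For the simultaneous game, intersect best replies.
Player I's best replies: c1→B; c2→T; c3→M; c4→B; c5→B.
C's best replies: T→c4; M→c1; B→c5.
The unique mutual best reply is (B, c5), giving (7, 6).
Sequential outcome (M, c3) differs from the Nash profile (B, c5).

no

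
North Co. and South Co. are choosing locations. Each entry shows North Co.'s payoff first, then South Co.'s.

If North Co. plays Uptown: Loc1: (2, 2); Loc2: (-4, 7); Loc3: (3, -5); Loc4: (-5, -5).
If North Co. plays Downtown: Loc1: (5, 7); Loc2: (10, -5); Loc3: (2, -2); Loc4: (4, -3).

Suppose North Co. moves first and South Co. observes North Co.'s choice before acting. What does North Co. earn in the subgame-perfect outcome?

Solve by backward induction (North Co. leads).
- Uptown: South Co. compares 2, 7, -5, -5 and picks Loc2; North Co. would get -4.
- Downtown: South Co. compares 7, -5, -2, -3 and picks Loc1; North Co. would get 5.
Among -4, 5, the best is 5 at Downtown. Subgame-perfect outcome: (Downtown, Loc1) with payoffs (5, 7).

5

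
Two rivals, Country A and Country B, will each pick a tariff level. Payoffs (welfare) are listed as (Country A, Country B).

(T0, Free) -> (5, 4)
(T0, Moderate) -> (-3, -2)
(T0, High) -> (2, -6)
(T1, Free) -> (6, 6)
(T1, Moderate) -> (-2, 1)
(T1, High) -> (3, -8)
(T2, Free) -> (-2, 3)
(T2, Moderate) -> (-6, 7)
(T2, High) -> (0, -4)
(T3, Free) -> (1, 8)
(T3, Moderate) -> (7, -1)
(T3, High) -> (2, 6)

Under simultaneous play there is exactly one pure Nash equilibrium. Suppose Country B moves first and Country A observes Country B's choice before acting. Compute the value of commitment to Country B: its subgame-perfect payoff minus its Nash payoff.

0

Solve by backward induction (Country B leads).
- Free: BR = T1, leader payoff 6.
- Moderate: BR = T3, leader payoff -1.
- High: BR = T1, leader payoff -8.
Country B's induced payoffs are 6, -1, -8, so Country B commits to Free. Subgame-perfect outcome: (T1, Free) with payoffs (6, 6).
For the simultaneous game, intersect best replies.
Country A's best replies: Free→T1; Moderate→T3; High→T1.
Country B's best replies: T0→Free; T1→Free; T2→Moderate; T3→Free.
Only (T1, Free) has each player best-responding; Nash payoffs (6, 6).
Country B's commitment gain: 6 − 6 = 0.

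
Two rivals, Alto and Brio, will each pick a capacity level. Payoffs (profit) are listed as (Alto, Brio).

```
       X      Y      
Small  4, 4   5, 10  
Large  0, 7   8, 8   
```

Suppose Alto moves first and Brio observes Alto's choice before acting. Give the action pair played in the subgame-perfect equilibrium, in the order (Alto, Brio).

Solve by backward induction (Alto leads).
- Small → Brio plays Y (best of 4, 10); Alto gets 5.
- Large → Brio plays Y (best of 7, 8); Alto gets 8.
Alto's induced payoffs are 5, 8, so Alto commits to Large. Subgame-perfect outcome: (Large, Y) with payoffs (8, 8).

(Large, Y)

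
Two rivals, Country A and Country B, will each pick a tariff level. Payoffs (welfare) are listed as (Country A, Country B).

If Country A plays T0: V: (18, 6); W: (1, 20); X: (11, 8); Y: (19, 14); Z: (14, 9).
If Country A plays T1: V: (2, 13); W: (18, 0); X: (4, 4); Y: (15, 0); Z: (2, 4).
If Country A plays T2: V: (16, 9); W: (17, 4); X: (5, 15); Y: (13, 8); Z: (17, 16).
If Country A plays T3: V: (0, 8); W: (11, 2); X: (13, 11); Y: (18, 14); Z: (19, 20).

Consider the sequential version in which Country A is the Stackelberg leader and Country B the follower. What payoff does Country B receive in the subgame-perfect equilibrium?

Work backward from Country B's decision.
- T0: BR = W, leader payoff 1.
- T1: BR = V, leader payoff 2.
- T2: BR = Z, leader payoff 17.
- T3: BR = Z, leader payoff 19.
Among 1, 2, 17, 19, the best is 19 at T3. Subgame-perfect outcome: (T3, Z) with payoffs (19, 20).

20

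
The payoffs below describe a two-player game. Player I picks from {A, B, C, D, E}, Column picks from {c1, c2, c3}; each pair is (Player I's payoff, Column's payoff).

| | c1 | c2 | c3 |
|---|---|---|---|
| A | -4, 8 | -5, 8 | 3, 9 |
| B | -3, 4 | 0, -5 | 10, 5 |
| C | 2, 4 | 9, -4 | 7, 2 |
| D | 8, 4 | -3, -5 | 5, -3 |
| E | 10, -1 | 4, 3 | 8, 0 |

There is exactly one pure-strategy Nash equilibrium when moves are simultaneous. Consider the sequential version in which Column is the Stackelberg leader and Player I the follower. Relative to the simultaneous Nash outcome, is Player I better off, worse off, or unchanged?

Backward induction with Column moving first.
- c1: BR = E, leader payoff -1.
- c2: BR = C, leader payoff -4.
- c3: BR = B, leader payoff 5.
Maximizing over -1, -4, 5, Column chooses c3. Subgame-perfect outcome: (B, c3) with payoffs (10, 5).
Under simultaneous play:
Player I's best replies: c1→E; c2→C; c3→B.
Column's best replies: A→c3; B→c3; C→c1; D→c1; E→c2.
Only (B, c3) has each player best-responding; Nash payoffs (10, 5).
Player I earns 10 sequentially versus 10 at the Nash outcome: unchanged.

unchanged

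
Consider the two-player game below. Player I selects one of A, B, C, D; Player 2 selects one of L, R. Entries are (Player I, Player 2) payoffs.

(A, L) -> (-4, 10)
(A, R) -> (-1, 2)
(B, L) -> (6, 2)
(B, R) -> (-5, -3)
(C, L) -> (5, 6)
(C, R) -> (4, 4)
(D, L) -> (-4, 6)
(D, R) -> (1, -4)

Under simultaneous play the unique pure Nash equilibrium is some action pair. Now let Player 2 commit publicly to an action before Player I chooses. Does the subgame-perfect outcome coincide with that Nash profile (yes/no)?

no

Player I best-responds to each possible Player 2 move:
- L → Player I plays B (best of -4, 6, 5, -4); Player 2 gets 2.
- R → Player I plays C (best of -1, -5, 4, 1); Player 2 gets 4.
Among 2, 4, the best is 4 at R. Subgame-perfect outcome: (C, R) with payoffs (4, 4).
For the simultaneous game, intersect best replies.
Player I's best replies: L→B; R→C.
Player 2's best replies: A→L; B→L; C→L; D→L.
The unique mutual best reply is (B, L), giving (6, 2).
Sequential outcome (C, R) differs from the Nash profile (B, L).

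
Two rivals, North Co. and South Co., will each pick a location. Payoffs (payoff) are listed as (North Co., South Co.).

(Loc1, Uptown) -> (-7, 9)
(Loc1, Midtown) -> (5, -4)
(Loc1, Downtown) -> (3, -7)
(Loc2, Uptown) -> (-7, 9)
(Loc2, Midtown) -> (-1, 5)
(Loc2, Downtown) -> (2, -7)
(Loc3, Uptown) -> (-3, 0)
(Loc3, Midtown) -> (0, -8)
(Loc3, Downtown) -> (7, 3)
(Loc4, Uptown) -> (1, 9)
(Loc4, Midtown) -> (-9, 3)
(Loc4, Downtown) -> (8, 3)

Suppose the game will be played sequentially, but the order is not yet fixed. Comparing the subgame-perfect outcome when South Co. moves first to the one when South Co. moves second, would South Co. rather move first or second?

If North Co. leads: South Co.'s best replies are Loc1→Uptown, Loc2→Uptown, Loc3→Downtown, Loc4→Uptown; North Co.'s induced payoffs -7, -7, 7, 1; outcome (Loc3, Downtown), payoffs (7, 3).
If South Co. leads: North Co.'s best replies are Uptown→Loc4, Midtown→Loc1, Downtown→Loc4; South Co.'s induced payoffs 9, -4, 3; outcome (Loc4, Uptown), payoffs (1, 9).
South Co. gets 9 moving first and 3 moving second, so South Co. prefers to move first.

first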